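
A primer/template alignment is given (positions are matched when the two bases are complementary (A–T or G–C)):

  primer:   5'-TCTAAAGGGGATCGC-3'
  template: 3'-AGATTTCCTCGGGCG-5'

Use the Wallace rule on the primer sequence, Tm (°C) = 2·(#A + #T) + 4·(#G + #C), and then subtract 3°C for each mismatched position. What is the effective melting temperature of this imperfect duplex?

Primer base counts: A=4, T=3, G=5, C=3 → A+T=7, G+C=8
Perfect-match Tm = 2(7) + 4(8) = 14 + 32 = 46°C
Mismatches (positions where the bases are not complementary): 3 (at positions 9, 11, 12)
Effective Tm = 46 − 3×3 = 46 − 9 = 37°C

37°C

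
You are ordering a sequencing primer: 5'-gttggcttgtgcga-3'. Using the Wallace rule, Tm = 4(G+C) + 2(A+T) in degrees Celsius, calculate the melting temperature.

44°C

T=5, G=6, A=1, C=2
AT pairs contribute 6, GC pairs contribute 8.
Tm = 4·8 + 2·6 = 32 + 12 = 44°C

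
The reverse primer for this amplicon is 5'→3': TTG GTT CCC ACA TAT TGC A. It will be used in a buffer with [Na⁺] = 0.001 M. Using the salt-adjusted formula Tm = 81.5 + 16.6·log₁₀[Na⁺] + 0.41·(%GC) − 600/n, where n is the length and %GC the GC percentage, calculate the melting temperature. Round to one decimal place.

Length n = 19. G=3, T=7, C=5, A=4
G+C = 8, so %GC = 8/19 × 100 = 42.105%
Salt term: 16.6 × (-3) = -49.8
GC term: 0.41 × 42.105 = 17.263; length term: −600/19 = −31.579
Tm = 81.5 + (-49.8) + 17.263 − 31.579 = 17.384 → 17.4°C

17.4°C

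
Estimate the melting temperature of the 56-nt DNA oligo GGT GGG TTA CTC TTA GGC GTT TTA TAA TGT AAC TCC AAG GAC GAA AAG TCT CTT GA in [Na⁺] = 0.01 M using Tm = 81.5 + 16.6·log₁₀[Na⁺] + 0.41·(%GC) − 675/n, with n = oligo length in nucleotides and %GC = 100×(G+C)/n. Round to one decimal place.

53.1°C

Length n = 56. Base counts: A=15, G=14, T=18, C=9
G+C = 23, so %GC = 23/56 × 100 = 41.071%
Salt term: 16.6 × (-2) = -33.2
GC term: 0.41 × 41.071 = 16.839; length term: −675/56 = −12.054
Tm = 81.5 + (-33.2) + 16.839 − 12.054 = 53.085 → 53.1°C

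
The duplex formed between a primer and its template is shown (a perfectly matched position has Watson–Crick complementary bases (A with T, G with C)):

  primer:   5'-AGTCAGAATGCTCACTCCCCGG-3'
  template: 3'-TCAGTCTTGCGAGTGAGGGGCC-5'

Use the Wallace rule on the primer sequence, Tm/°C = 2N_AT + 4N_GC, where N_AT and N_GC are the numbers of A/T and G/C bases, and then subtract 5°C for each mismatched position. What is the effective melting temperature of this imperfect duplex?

Primer base counts: A=5, T=4, G=5, C=8 → A+T=9, G+C=13
Perfect-match Tm = 2(9) + 4(13) = 18 + 52 = 70°C
Mismatches (positions where the bases are not complementary): 1 (at position 9)
Effective Tm = 70 − 1×5 = 70 − 5 = 65°C

65°C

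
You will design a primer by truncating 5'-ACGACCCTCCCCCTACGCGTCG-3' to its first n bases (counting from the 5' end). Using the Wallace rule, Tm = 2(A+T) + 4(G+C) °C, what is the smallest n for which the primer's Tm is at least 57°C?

n = 17

First 16 bases: ACGACCCTCCCCCTAC → Tm = 54°C (< 57°C)
First 17 bases: ACGACCCTCCCCCTACG → Tm = 58°C (≥ 57°C)
Since every base adds ≥2°C, Tm only increases with n, so the threshold is first crossed at n = 17.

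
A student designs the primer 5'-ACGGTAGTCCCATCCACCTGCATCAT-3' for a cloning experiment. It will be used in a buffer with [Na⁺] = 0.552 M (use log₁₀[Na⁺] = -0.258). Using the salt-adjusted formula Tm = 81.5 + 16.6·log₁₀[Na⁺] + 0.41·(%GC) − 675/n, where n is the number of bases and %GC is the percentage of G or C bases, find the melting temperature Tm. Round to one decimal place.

73.3°C

Length n = 26. Counting bases: A=6, T=6, C=10, G=4
G+C = 14, so %GC = 14/26 × 100 = 53.846%
Salt term: 16.6 × (-0.258) = -4.283
GC term: 0.41 × 53.846 = 22.077; length term: −675/26 = −25.962
Tm = 81.5 + (-4.283) + 22.077 − 25.962 = 73.332 → 73.3°C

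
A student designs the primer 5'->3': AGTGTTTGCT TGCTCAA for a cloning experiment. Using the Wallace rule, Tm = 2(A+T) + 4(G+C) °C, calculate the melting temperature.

Scanning the sequence gives A=3, G=4, T=7, C=3.
AT pairs contribute 10, GC pairs contribute 7.
Tm = 4·7 + 2·10 = 28 + 20 = 48°C

48°C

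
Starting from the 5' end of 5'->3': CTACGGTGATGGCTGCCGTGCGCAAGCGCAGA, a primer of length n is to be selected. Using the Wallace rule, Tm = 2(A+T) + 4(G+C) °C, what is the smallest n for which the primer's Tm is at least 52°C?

n = 16

First 15 bases: CTACGGTGATGGCTG → Tm = 48°C (< 52°C)
First 16 bases: CTACGGTGATGGCTGC → Tm = 52°C (≥ 52°C)
Since every base adds ≥2°C, Tm only increases with n, so the threshold is first crossed at n = 16.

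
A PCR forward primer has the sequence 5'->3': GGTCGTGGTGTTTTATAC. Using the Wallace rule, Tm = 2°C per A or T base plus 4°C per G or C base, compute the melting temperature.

Scanning the sequence gives G=6, C=2, A=2, T=8.
A+T = 10, G+C = 8
Tm = 4·8 + 2·10 = 32 + 20 = 52°C

52°C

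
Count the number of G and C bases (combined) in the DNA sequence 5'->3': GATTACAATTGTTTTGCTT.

Base counts: A=4, G=3, C=2, T=10
Total G or C: 3 + 2 = 5

5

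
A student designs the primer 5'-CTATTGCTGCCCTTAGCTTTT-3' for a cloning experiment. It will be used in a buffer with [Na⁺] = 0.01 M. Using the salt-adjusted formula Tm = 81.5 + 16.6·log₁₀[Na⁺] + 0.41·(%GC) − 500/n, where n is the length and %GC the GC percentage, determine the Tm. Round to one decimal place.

Length n = 21. T=10, A=2, C=6, G=3
G+C = 9, so %GC = 9/21 × 100 = 42.857%
Salt term: 16.6 × (-2) = -33.2
GC term: 0.41 × 42.857 = 17.571; length term: −500/21 = −23.81
Tm = 81.5 + (-33.2) + 17.571 − 23.81 = 42.061 → 42.1°C

42.1°C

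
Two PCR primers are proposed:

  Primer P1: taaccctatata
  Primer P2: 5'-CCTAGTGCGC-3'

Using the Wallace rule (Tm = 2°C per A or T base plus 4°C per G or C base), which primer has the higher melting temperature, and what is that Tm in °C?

Primer P2, 34°C

Primer P1: A+T=9, G+C=3 → Tm = 2(9)+4(3) = 30°C
Primer P2: A+T=3, G+C=7 → Tm = 2(3)+4(7) = 34°C
30°C vs 34°C → primer P2 is higher.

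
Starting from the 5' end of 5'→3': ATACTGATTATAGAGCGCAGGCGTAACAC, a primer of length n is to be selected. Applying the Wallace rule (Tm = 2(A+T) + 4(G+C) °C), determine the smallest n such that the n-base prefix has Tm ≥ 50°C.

First 17 bases: ATACTGATTATAGAGCG → Tm = 46°C (< 50°C)
First 18 bases: ATACTGATTATAGAGCGC → Tm = 50°C (≥ 50°C)
Each additional base adds 2°C (A/T) or 4°C (G/C), so Tm is non-decreasing in n; n = 18 is the first length to reach 50°C.

n = 18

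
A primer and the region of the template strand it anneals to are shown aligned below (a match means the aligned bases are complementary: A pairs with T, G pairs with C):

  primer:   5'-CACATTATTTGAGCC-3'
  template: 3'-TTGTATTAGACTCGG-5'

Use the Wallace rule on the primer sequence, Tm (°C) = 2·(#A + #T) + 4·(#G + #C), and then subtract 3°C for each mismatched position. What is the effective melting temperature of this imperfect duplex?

Primer base counts: A=4, T=5, G=2, C=4 → A+T=9, G+C=6
Perfect-match Tm = 2(9) + 4(6) = 18 + 24 = 42°C
Mismatches (positions where the bases are not complementary): 3 (at positions 1, 6, 9)
Effective Tm = 42 − 3×3 = 42 − 9 = 33°C

33°C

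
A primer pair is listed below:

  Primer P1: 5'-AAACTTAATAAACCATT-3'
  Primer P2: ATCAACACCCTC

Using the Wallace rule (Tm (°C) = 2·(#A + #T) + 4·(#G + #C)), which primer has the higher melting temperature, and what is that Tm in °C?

Primer P1: A+T=14, G+C=3 → Tm = 2(14)+4(3) = 40°C
Primer P2: A+T=6, G+C=6 → Tm = 2(6)+4(6) = 36°C
40°C vs 36°C → primer P1 is higher.

Primer P1, 40°C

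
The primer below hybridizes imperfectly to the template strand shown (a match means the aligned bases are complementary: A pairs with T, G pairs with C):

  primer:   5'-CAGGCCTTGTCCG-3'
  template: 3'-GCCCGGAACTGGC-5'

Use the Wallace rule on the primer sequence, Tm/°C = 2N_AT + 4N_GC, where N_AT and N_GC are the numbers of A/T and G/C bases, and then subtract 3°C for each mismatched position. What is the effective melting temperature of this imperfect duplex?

38°C

Primer base counts: A=1, T=3, G=4, C=5 → A+T=4, G+C=9
Perfect-match Tm = 2(4) + 4(9) = 8 + 36 = 44°C
Mismatches (positions where the bases are not complementary): 2 (at positions 2, 10)
Effective Tm = 44 − 2×3 = 44 − 6 = 38°C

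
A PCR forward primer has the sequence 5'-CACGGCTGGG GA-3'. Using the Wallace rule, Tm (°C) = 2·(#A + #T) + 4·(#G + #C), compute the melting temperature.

Scanning the sequence gives A=2, C=3, G=6, T=1.
A+T = 3, G+C = 9
Tm = 2×3 + 4×9 = 42°C

42°C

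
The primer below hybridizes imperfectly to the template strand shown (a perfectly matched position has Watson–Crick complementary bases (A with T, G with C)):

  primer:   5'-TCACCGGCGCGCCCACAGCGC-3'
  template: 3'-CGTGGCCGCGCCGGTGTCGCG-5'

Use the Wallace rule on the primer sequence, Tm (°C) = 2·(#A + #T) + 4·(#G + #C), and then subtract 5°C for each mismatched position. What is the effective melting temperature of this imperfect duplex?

Primer base counts: A=3, T=1, G=6, C=11 → A+T=4, G+C=17
Perfect-match Tm = 2(4) + 4(17) = 8 + 68 = 76°C
Mismatches (positions where the bases are not complementary): 2 (at positions 1, 12)
Effective Tm = 76 − 2×5 = 76 − 10 = 66°C

66°C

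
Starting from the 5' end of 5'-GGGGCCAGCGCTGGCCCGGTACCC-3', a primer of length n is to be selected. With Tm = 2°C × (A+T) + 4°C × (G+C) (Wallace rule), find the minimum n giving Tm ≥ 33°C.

n = 9

First 8 bases: GGGGCCAG → Tm = 30°C (< 33°C)
First 9 bases: GGGGCCAGC → Tm = 34°C (≥ 33°C)
Each additional base adds 2°C (A/T) or 4°C (G/C), so Tm is non-decreasing in n; n = 9 is the first length to reach 33°C.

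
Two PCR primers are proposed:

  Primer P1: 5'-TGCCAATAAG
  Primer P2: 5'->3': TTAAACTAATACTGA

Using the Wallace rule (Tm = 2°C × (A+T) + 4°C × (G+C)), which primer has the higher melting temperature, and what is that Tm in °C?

Primer P1: A+T=6, G+C=4 → Tm = 2(6)+4(4) = 28°C
Primer P2: A+T=12, G+C=3 → Tm = 2(12)+4(3) = 36°C
28°C vs 36°C → primer P2 is higher.

Primer P2, 36°C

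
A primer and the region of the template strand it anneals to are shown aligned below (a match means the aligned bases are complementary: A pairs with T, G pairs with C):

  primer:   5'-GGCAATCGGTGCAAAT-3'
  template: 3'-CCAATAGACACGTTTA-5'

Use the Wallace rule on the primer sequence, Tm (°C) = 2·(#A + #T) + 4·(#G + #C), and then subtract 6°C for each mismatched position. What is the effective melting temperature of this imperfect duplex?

Primer base counts: A=5, T=3, G=5, C=3 → A+T=8, G+C=8
Perfect-match Tm = 2(8) + 4(8) = 16 + 32 = 48°C
Mismatches (positions where the bases are not complementary): 3 (at positions 3, 4, 8)
Effective Tm = 48 − 3×6 = 48 − 18 = 30°C

30°C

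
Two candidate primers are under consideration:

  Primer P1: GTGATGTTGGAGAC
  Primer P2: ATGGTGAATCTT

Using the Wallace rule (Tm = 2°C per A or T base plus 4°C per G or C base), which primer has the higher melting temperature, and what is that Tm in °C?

Primer P1, 42°C

Primer P1: A+T=7, G+C=7 → Tm = 2(7)+4(7) = 42°C
Primer P2: A+T=8, G+C=4 → Tm = 2(8)+4(4) = 32°C
42°C vs 32°C → primer P1 is higher.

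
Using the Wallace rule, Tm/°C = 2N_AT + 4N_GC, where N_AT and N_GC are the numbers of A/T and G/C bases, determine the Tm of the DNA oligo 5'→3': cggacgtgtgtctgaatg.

56°C

Base counts: G=7, A=3, T=5, C=3
AT pairs contribute 8, GC pairs contribute 10.
Tm = 4·10 + 2·8 = 40 + 16 = 56°C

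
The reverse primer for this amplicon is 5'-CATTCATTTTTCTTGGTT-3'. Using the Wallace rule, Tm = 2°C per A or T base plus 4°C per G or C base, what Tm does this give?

Base counts: T=11, A=2, C=3, G=2
A+T = 13, G+C = 5
Tm = 2×13 + 4×5 = 46°C

46°C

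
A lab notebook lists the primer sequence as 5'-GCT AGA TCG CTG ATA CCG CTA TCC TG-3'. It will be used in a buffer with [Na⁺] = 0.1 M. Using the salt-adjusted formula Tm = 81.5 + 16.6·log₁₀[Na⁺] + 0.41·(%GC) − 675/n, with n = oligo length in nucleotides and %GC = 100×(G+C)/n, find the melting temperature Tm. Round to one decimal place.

61.0°C

Length n = 26. A=5, G=6, C=8, T=7
G+C = 14, so %GC = 14/26 × 100 = 53.846%
Salt term: 16.6 × (-1) = -16.6
GC term: 0.41 × 53.846 = 22.077; length term: −675/26 = −25.962
Tm = 81.5 + (-16.6) + 22.077 − 25.962 = 61.015 → 61.0°C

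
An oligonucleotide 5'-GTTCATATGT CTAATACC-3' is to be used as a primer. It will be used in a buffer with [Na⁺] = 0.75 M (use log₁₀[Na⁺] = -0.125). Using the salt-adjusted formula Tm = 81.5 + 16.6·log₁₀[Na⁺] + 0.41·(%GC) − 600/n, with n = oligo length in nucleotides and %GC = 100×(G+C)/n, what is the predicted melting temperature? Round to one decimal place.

Length n = 18. Scanning the sequence gives T=7, G=2, C=4, A=5.
G+C = 6, so %GC = 6/18 × 100 = 33.333%
Salt term: 16.6 × (-0.125) = -2.075
GC term: 0.41 × 33.333 = 13.667; length term: −600/18 = −33.333
Tm = 81.5 + (-2.075) + 13.667 − 33.333 = 59.759 → 59.8°C

59.8°C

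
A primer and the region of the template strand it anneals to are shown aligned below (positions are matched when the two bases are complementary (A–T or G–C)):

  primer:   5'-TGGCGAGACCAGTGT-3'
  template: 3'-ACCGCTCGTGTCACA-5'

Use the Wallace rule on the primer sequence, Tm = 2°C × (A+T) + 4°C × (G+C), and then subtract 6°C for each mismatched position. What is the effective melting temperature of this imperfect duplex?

36°C

Primer base counts: A=3, T=3, G=6, C=3 → A+T=6, G+C=9
Perfect-match Tm = 2(6) + 4(9) = 12 + 36 = 48°C
Mismatches (positions where the bases are not complementary): 2 (at positions 8, 9)
Effective Tm = 48 − 2×6 = 48 − 12 = 36°C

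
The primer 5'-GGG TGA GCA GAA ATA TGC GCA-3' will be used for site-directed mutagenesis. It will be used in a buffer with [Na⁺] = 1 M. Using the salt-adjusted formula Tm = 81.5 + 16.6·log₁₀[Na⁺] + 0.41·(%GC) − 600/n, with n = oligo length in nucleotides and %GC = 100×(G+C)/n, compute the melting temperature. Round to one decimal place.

Length n = 21. Counting bases: G=8, T=3, A=7, C=3
G+C = 11, so %GC = 11/21 × 100 = 52.381%
Salt term: 16.6 × (0) = 0
GC term: 0.41 × 52.381 = 21.476; length term: −600/21 = −28.571
Tm = 81.5 + (0) + 21.476 − 28.571 = 74.405 → 74.4°C

74.4°C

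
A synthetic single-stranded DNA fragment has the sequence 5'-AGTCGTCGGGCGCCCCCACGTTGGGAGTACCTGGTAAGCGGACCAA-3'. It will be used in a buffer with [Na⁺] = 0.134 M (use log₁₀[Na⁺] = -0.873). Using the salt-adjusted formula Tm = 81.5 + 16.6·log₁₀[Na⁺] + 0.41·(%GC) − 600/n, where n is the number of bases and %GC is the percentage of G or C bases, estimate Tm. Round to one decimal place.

Length n = 46. G=16, A=9, T=7, C=14
G+C = 30, so %GC = 30/46 × 100 = 65.217%
Salt term: 16.6 × (-0.873) = -14.492
GC term: 0.41 × 65.217 = 26.739; length term: −600/46 = −13.043
Tm = 81.5 + (-14.492) + 26.739 − 13.043 = 80.704 → 80.7°C

80.7°C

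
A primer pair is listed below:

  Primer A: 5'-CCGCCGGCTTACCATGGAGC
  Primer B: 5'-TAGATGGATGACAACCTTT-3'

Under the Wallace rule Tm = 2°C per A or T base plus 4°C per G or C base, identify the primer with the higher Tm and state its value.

Primer A: A+T=6, G+C=14 → Tm = 2(6)+4(14) = 68°C
Primer B: A+T=12, G+C=7 → Tm = 2(12)+4(7) = 52°C
68°C vs 52°C → primer A is higher.

Primer A, 68°C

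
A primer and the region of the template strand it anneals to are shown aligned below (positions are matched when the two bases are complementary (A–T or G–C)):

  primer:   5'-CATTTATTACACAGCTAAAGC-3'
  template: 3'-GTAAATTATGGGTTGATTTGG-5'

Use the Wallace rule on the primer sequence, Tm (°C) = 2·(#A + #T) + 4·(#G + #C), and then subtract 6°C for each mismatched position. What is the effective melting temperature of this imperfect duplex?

Primer base counts: A=8, T=6, G=2, C=5 → A+T=14, G+C=7
Perfect-match Tm = 2(14) + 4(7) = 28 + 28 = 56°C
Mismatches (positions where the bases are not complementary): 4 (at positions 7, 11, 14, 20)
Effective Tm = 56 − 4×6 = 56 − 24 = 32°C

32°C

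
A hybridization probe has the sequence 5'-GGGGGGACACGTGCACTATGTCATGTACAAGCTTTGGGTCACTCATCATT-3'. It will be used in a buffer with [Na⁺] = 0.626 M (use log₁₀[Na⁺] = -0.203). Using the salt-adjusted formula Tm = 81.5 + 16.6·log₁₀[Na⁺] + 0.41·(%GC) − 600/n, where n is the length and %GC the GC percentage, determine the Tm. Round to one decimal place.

86.6°C

Length n = 50. T=14, G=14, C=11, A=11
G+C = 25, so %GC = 25/50 × 100 = 50%
Salt term: 16.6 × (-0.203) = -3.37
GC term: 0.41 × 50 = 20.5; length term: −600/50 = −12
Tm = 81.5 + (-3.37) + 20.5 − 12 = 86.63 → 86.6°C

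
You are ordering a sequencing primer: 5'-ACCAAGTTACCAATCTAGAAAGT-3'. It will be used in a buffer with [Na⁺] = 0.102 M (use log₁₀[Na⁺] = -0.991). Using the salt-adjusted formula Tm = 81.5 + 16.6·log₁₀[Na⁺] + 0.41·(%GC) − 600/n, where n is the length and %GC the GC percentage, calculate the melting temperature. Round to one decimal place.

Length n = 23. T=5, C=5, G=3, A=10
G+C = 8, so %GC = 8/23 × 100 = 34.783%
Salt term: 16.6 × (-0.991) = -16.451
GC term: 0.41 × 34.783 = 14.261; length term: −600/23 = −26.087
Tm = 81.5 + (-16.451) + 14.261 − 26.087 = 53.223 → 53.2°C

53.2°C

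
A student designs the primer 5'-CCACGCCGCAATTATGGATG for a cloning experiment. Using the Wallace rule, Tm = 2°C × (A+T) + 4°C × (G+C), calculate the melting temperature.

62°C

Counting bases: T=4, A=5, G=5, C=6
AT pairs contribute 9, GC pairs contribute 11.
Tm = 4·11 + 2·9 = 44 + 18 = 62°C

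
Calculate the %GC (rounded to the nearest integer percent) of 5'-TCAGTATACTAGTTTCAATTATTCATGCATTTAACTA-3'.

T=16, A=12, C=6, G=3
G+C = 3 + 6 = 9 out of 37 bases
%GC = 9/37 × 100 = 24.32% ≈ 24%

24%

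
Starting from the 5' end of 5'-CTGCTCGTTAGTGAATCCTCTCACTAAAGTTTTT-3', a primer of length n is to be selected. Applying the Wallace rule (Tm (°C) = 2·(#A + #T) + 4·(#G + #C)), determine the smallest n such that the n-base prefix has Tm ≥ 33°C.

First 10 bases: CTGCTCGTTA → Tm = 30°C (< 33°C)
First 11 bases: CTGCTCGTTAG → Tm = 34°C (≥ 33°C)
Since every base adds ≥2°C, Tm only increases with n, so the threshold is first crossed at n = 11.

n = 11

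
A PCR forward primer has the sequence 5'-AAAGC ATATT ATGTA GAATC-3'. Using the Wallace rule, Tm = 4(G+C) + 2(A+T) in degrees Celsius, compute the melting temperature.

50°C

Counting bases: C=2, A=9, G=3, T=6
So N_AT = 15 and N_GC = 5.
Tm = 2(15) + 4(5) = 30 + 20 = 50°C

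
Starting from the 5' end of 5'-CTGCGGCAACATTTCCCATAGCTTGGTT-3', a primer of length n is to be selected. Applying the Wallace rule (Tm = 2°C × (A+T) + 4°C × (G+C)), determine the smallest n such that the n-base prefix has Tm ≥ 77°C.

First 25 bases: CTGCGGCAACATTTCCCATAGCTTG → Tm = 76°C (< 77°C)
First 26 bases: CTGCGGCAACATTTCCCATAGCTTGG → Tm = 80°C (≥ 77°C)
Each additional base adds 2°C (A/T) or 4°C (G/C), so Tm is non-decreasing in n; n = 26 is the first length to reach 77°C.

n = 26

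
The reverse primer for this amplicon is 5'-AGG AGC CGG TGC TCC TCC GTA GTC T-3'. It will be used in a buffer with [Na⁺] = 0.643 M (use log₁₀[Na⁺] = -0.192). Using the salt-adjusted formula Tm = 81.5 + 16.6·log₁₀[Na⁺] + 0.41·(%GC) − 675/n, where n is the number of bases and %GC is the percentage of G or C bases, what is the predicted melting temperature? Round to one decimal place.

77.6°C

Length n = 25. Counting bases: G=8, T=6, A=3, C=8
G+C = 16, so %GC = 16/25 × 100 = 64%
Salt term: 16.6 × (-0.192) = -3.187
GC term: 0.41 × 64 = 26.24; length term: −675/25 = −27
Tm = 81.5 + (-3.187) + 26.24 − 27 = 77.553 → 77.6°C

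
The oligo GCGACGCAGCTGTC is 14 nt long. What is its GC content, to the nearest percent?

71%

T=2, G=5, C=5, A=2
G+C = 5 + 5 = 10 out of 14 bases
%GC = 10/14 × 100 = 71.43% ≈ 71%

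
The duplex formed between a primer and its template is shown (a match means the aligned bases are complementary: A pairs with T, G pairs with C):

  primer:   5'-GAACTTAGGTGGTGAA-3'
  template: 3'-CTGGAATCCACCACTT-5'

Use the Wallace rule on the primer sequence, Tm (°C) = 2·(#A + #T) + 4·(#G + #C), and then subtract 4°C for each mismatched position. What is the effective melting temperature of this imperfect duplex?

Primer base counts: A=5, T=4, G=6, C=1 → A+T=9, G+C=7
Perfect-match Tm = 2(9) + 4(7) = 18 + 28 = 46°C
Mismatches (positions where the bases are not complementary): 1 (at position 3)
Effective Tm = 46 − 1×4 = 46 − 4 = 42°C

42°C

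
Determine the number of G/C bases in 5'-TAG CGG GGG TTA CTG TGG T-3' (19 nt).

11

T=6, A=2, C=2, G=9
G+C = 9 + 2 = 11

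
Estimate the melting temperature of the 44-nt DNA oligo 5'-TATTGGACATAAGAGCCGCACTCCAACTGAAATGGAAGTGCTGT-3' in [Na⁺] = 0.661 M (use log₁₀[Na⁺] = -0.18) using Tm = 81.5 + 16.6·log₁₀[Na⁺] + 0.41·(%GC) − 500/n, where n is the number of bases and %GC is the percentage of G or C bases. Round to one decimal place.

Length n = 44. Counting bases: G=11, T=10, C=9, A=14
G+C = 20, so %GC = 20/44 × 100 = 45.455%
Salt term: 16.6 × (-0.18) = -2.988
GC term: 0.41 × 45.455 = 18.637; length term: −500/44 = −11.364
Tm = 81.5 + (-2.988) + 18.637 − 11.364 = 85.785 → 85.8°C

85.8°C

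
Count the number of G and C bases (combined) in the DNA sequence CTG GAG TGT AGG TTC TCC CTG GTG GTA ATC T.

C=6, G=10, A=4, T=11
G+C = 10 + 6 = 16

16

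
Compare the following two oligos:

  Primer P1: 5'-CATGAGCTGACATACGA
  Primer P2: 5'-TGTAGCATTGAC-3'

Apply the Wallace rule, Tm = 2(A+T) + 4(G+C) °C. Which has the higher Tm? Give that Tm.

Primer P1: A+T=9, G+C=8 → Tm = 2(9)+4(8) = 50°C
Primer P2: A+T=7, G+C=5 → Tm = 2(7)+4(5) = 34°C
50°C vs 34°C → primer P1 is higher.

Primer P1, 50°C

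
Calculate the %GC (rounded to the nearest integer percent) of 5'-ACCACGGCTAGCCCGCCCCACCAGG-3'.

76%

Scanning the sequence gives T=1, A=5, G=6, C=13.
G+C = 6 + 13 = 19 out of 25 bases
%GC = 19/25 × 100 = 76% ≈ 76%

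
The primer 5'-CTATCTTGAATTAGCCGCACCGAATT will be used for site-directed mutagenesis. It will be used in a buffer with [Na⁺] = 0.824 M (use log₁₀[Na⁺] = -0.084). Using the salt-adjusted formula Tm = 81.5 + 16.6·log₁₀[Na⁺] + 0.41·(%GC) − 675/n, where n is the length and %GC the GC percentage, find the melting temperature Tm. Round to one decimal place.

71.5°C

Length n = 26. Scanning the sequence gives C=7, A=7, G=4, T=8.
G+C = 11, so %GC = 11/26 × 100 = 42.308%
Salt term: 16.6 × (-0.084) = -1.394
GC term: 0.41 × 42.308 = 17.346; length term: −675/26 = −25.962
Tm = 81.5 + (-1.394) + 17.346 − 25.962 = 71.49 → 71.5°C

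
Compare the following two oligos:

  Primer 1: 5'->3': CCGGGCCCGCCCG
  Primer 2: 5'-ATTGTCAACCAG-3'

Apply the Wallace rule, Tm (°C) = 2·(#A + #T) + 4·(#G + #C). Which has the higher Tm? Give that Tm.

Primer 1: A+T=0, G+C=13 → Tm = 2(0)+4(13) = 52°C
Primer 2: A+T=7, G+C=5 → Tm = 2(7)+4(5) = 34°C
52°C vs 34°C → primer 1 is higher.

Primer 1, 52°C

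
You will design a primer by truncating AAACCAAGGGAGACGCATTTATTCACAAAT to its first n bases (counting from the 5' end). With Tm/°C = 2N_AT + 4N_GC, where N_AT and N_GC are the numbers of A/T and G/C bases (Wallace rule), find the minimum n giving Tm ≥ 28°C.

First 9 bases: AAACCAAGG → Tm = 26°C (< 28°C)
First 10 bases: AAACCAAGGG → Tm = 30°C (≥ 28°C)
Since every base adds ≥2°C, Tm only increases with n, so the threshold is first crossed at n = 10.

n = 10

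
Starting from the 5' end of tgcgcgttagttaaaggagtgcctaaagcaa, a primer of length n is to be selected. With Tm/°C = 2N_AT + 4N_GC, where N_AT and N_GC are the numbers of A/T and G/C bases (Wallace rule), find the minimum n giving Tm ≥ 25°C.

n = 8

First 7 bases: TGCGCGT → Tm = 24°C (< 25°C)
First 8 bases: TGCGCGTT → Tm = 26°C (≥ 25°C)
Since every base adds ≥2°C, Tm only increases with n, so the threshold is first crossed at n = 8.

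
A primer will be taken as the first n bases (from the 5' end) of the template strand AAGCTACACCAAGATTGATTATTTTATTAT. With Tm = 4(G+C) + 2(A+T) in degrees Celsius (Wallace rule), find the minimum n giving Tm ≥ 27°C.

First 9 bases: AAGCTACAC → Tm = 26°C (< 27°C)
First 10 bases: AAGCTACACC → Tm = 30°C (≥ 27°C)
Each additional base adds 2°C (A/T) or 4°C (G/C), so Tm is non-decreasing in n; n = 10 is the first length to reach 27°C.

n = 10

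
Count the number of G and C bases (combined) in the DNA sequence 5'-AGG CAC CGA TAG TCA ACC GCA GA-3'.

13

G=6, A=8, C=7, T=2
G+C = 6 + 7 = 13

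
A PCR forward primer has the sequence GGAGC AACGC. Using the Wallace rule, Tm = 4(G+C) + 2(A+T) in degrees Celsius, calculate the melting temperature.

34°C

C=3, T=0, A=3, G=4
AT pairs contribute 3, GC pairs contribute 7.
Tm = 2(3) + 4(7) = 6 + 28 = 34°C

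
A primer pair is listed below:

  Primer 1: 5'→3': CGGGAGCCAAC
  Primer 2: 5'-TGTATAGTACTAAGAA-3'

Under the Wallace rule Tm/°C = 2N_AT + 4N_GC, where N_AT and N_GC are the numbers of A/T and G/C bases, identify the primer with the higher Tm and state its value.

Primer 1: A+T=3, G+C=8 → Tm = 2(3)+4(8) = 38°C
Primer 2: A+T=12, G+C=4 → Tm = 2(12)+4(4) = 40°C
38°C vs 40°C → primer 2 is higher.

Primer 2, 40°C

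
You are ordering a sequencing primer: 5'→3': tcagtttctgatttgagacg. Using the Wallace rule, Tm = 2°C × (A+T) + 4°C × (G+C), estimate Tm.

C=3, A=4, G=5, T=8
So N_AT = 12 and N_GC = 8.
Tm = 2(12) + 4(8) = 24 + 32 = 56°C

56°C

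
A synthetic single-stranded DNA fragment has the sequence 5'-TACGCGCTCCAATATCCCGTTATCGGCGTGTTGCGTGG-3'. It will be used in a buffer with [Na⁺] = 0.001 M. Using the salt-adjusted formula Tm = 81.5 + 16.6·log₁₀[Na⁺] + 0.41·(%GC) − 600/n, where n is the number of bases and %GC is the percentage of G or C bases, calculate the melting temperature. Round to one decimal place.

Length n = 38. Scanning the sequence gives C=11, T=11, G=11, A=5.
G+C = 22, so %GC = 22/38 × 100 = 57.895%
Salt term: 16.6 × (-3) = -49.8
GC term: 0.41 × 57.895 = 23.737; length term: −600/38 = −15.789
Tm = 81.5 + (-49.8) + 23.737 − 15.789 = 39.648 → 39.6°C

39.6°C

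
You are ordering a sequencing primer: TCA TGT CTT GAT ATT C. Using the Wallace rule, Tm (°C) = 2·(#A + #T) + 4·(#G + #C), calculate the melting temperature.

Counting bases: T=8, C=3, A=3, G=2
A+T = 11, G+C = 5
Tm = 2×11 + 4×5 = 42°C

42°C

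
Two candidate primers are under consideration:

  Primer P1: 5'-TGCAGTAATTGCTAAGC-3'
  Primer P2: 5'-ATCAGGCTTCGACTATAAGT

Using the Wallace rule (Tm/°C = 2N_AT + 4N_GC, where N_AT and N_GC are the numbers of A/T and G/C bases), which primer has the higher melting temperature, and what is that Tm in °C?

Primer P1: A+T=10, G+C=7 → Tm = 2(10)+4(7) = 48°C
Primer P2: A+T=12, G+C=8 → Tm = 2(12)+4(8) = 56°C
48°C vs 56°C → primer P2 is higher.

Primer P2, 56°C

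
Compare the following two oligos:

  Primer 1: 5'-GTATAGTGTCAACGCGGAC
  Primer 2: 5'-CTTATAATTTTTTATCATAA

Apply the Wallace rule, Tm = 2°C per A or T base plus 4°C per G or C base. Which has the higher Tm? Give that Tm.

Primer 1, 58°C

Primer 1: A+T=9, G+C=10 → Tm = 2(9)+4(10) = 58°C
Primer 2: A+T=18, G+C=2 → Tm = 2(18)+4(2) = 44°C
58°C vs 44°C → primer 1 is higher.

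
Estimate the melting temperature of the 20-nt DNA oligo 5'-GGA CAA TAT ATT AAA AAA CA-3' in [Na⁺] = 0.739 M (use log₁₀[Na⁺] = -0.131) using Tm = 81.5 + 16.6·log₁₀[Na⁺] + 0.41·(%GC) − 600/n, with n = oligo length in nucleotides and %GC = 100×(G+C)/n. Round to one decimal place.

57.5°C

Length n = 20. Counting bases: G=2, A=12, C=2, T=4
G+C = 4, so %GC = 4/20 × 100 = 20%
Salt term: 16.6 × (-0.131) = -2.175
GC term: 0.41 × 20 = 8.2; length term: −600/20 = −30
Tm = 81.5 + (-2.175) + 8.2 − 30 = 57.525 → 57.5°C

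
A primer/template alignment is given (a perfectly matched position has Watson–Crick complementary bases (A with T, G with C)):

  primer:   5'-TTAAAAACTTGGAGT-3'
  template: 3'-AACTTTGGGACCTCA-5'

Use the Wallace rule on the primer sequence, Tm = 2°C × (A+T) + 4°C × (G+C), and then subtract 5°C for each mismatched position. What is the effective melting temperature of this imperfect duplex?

23°C

Primer base counts: A=6, T=5, G=3, C=1 → A+T=11, G+C=4
Perfect-match Tm = 2(11) + 4(4) = 22 + 16 = 38°C
Mismatches (positions where the bases are not complementary): 3 (at positions 3, 7, 9)
Effective Tm = 38 − 3×5 = 38 − 15 = 23°C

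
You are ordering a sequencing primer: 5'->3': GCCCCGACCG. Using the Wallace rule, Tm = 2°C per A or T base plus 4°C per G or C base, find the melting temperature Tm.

Scanning the sequence gives T=0, A=1, C=6, G=3.
A+T = 1, G+C = 9
Tm = 2×1 + 4×9 = 38°C

38°C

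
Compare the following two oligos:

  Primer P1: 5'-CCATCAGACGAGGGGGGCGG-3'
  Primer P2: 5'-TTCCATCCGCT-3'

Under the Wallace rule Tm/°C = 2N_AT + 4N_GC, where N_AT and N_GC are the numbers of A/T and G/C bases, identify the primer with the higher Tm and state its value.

Primer P1, 70°C

Primer P1: A+T=5, G+C=15 → Tm = 2(5)+4(15) = 70°C
Primer P2: A+T=5, G+C=6 → Tm = 2(5)+4(6) = 34°C
70°C vs 34°C → primer P1 is higher.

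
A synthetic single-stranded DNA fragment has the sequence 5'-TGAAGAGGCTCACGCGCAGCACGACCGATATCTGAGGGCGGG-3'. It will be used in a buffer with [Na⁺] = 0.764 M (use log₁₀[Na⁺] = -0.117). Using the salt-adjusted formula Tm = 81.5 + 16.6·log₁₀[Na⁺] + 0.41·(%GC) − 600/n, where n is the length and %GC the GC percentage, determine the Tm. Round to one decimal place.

91.6°C

Length n = 42. Scanning the sequence gives T=5, A=10, C=11, G=16.
G+C = 27, so %GC = 27/42 × 100 = 64.286%
Salt term: 16.6 × (-0.117) = -1.942
GC term: 0.41 × 64.286 = 26.357; length term: −600/42 = −14.286
Tm = 81.5 + (-1.942) + 26.357 − 14.286 = 91.629 → 91.6°C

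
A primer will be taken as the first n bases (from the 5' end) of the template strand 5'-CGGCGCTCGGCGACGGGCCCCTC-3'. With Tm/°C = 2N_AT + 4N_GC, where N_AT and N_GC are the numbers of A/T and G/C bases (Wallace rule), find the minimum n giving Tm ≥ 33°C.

n = 9

First 8 bases: CGGCGCTC → Tm = 30°C (< 33°C)
First 9 bases: CGGCGCTCG → Tm = 34°C (≥ 33°C)
Each additional base adds 2°C (A/T) or 4°C (G/C), so Tm is non-decreasing in n; n = 9 is the first length to reach 33°C.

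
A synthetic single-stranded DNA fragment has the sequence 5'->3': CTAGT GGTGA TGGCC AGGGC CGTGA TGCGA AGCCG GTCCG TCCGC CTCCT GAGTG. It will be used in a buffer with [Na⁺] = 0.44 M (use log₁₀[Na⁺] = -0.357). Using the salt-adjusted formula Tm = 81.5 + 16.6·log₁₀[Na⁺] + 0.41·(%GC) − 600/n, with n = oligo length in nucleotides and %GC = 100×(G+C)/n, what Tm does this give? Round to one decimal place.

Length n = 55. C=16, T=11, G=21, A=7
G+C = 37, so %GC = 37/55 × 100 = 67.273%
Salt term: 16.6 × (-0.357) = -5.926
GC term: 0.41 × 67.273 = 27.582; length term: −600/55 = −10.909
Tm = 81.5 + (-5.926) + 27.582 − 10.909 = 92.247 → 92.2°C

92.2°C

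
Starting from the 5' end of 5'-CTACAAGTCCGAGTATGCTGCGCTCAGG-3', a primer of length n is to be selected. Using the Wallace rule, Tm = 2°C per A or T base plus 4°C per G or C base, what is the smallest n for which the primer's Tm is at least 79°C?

n = 26

First 25 bases: CTACAAGTCCGAGTATGCTGCGCTC → Tm = 78°C (< 79°C)
First 26 bases: CTACAAGTCCGAGTATGCTGCGCTCA → Tm = 80°C (≥ 79°C)
Since every base adds ≥2°C, Tm only increases with n, so the threshold is first crossed at n = 26.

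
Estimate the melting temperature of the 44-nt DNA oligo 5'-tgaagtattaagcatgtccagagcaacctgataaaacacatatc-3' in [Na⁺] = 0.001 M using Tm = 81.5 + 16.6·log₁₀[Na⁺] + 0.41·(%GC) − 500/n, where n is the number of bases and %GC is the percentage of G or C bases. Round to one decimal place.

35.2°C

Length n = 44. A=18, C=9, T=10, G=7
G+C = 16, so %GC = 16/44 × 100 = 36.364%
Salt term: 16.6 × (-3) = -49.8
GC term: 0.41 × 36.364 = 14.909; length term: −500/44 = −11.364
Tm = 81.5 + (-49.8) + 14.909 − 11.364 = 35.245 → 35.2°C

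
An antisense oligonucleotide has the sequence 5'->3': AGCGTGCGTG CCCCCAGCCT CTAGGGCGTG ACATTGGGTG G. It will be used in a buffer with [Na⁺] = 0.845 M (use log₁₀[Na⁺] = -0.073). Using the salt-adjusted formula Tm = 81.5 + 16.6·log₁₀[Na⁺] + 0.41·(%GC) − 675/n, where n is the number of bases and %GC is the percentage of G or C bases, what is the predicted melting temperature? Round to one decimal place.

Length n = 41. C=12, T=8, A=5, G=16
G+C = 28, so %GC = 28/41 × 100 = 68.293%
Salt term: 16.6 × (-0.073) = -1.212
GC term: 0.41 × 68.293 = 28; length term: −675/41 = −16.463
Tm = 81.5 + (-1.212) + 28 − 16.463 = 91.825 → 91.8°C

91.8°C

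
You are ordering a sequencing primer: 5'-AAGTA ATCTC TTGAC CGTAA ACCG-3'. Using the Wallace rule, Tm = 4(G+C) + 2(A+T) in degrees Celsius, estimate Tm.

68°C

Base counts: A=8, C=6, T=6, G=4
So N_AT = 14 and N_GC = 10.
Tm = 2(14) + 4(10) = 28 + 40 = 68°C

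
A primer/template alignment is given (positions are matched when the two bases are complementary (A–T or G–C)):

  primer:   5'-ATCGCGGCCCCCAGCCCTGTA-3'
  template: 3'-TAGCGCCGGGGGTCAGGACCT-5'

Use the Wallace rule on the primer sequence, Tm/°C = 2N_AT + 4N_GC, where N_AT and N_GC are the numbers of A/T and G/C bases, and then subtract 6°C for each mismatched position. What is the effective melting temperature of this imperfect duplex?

Primer base counts: A=3, T=3, G=5, C=10 → A+T=6, G+C=15
Perfect-match Tm = 2(6) + 4(15) = 12 + 60 = 72°C
Mismatches (positions where the bases are not complementary): 2 (at positions 15, 20)
Effective Tm = 72 − 2×6 = 72 − 12 = 60°C

60°C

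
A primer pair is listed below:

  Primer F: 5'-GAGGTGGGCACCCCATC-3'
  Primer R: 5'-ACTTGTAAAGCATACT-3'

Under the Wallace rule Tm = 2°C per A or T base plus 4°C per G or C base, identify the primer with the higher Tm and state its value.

Primer F, 58°C

Primer F: A+T=5, G+C=12 → Tm = 2(5)+4(12) = 58°C
Primer R: A+T=11, G+C=5 → Tm = 2(11)+4(5) = 42°C
58°C vs 42°C → primer F is higher.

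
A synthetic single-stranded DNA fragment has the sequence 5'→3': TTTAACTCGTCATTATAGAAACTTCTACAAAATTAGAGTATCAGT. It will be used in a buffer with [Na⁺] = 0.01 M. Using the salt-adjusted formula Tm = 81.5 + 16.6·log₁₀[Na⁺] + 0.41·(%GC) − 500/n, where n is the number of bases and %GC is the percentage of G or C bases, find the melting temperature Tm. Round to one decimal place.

Length n = 45. Base counts: A=17, T=16, C=7, G=5
G+C = 12, so %GC = 12/45 × 100 = 26.667%
Salt term: 16.6 × (-2) = -33.2
GC term: 0.41 × 26.667 = 10.933; length term: −500/45 = −11.111
Tm = 81.5 + (-33.2) + 10.933 − 11.111 = 48.122 → 48.1°C

48.1°C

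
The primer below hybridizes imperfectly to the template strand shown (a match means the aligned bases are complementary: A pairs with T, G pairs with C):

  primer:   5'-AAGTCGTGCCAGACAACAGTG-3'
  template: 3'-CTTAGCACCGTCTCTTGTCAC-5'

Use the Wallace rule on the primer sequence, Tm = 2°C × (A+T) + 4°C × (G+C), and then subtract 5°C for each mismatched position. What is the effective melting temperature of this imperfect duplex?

44°C

Primer base counts: A=7, T=3, G=6, C=5 → A+T=10, G+C=11
Perfect-match Tm = 2(10) + 4(11) = 20 + 44 = 64°C
Mismatches (positions where the bases are not complementary): 4 (at positions 1, 3, 9, 14)
Effective Tm = 64 − 4×5 = 64 − 20 = 44°C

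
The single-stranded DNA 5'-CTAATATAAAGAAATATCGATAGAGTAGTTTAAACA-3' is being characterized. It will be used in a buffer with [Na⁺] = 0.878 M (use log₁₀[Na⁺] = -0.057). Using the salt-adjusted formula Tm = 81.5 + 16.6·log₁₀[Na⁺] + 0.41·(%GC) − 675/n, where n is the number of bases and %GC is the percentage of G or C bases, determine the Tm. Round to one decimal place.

70.9°C

Length n = 36. A=18, G=5, C=3, T=10
G+C = 8, so %GC = 8/36 × 100 = 22.222%
Salt term: 16.6 × (-0.057) = -0.946
GC term: 0.41 × 22.222 = 9.111; length term: −675/36 = −18.75
Tm = 81.5 + (-0.946) + 9.111 − 18.75 = 70.915 → 70.9°C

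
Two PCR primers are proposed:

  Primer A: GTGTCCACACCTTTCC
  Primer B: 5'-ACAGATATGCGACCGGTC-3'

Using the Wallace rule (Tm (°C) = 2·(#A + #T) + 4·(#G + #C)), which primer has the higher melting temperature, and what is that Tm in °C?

Primer A: A+T=7, G+C=9 → Tm = 2(7)+4(9) = 50°C
Primer B: A+T=8, G+C=10 → Tm = 2(8)+4(10) = 56°C
50°C vs 56°C → primer B is higher.

Primer B, 56°C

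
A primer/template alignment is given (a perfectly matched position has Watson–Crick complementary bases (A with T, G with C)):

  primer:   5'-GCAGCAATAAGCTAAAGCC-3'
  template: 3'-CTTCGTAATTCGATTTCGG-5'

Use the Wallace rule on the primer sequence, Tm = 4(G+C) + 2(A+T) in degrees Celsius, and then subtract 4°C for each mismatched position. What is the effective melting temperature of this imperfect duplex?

48°C

Primer base counts: A=8, T=2, G=4, C=5 → A+T=10, G+C=9
Perfect-match Tm = 2(10) + 4(9) = 20 + 36 = 56°C
Mismatches (positions where the bases are not complementary): 2 (at positions 2, 7)
Effective Tm = 56 − 2×4 = 56 − 8 = 48°C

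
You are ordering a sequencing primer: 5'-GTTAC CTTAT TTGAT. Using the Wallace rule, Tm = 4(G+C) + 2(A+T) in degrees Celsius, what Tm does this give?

Base counts: G=2, T=8, A=3, C=2
A+T = 11, G+C = 4
Tm = 2(11) + 4(4) = 22 + 16 = 38°C

38°C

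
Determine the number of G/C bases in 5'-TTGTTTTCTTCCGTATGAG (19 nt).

Base counts: A=2, G=4, C=3, T=10
Total G or C: 4 + 3 = 7

7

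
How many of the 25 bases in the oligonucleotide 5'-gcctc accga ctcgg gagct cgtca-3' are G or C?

17

Counting bases: T=4, C=10, G=7, A=4
G+C = 7 + 10 = 17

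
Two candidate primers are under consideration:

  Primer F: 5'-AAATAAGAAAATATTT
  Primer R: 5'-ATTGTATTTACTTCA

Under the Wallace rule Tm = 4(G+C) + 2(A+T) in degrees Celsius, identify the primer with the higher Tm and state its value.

Primer R, 36°C

Primer F: A+T=15, G+C=1 → Tm = 2(15)+4(1) = 34°C
Primer R: A+T=12, G+C=3 → Tm = 2(12)+4(3) = 36°C
34°C vs 36°C → primer R is higher.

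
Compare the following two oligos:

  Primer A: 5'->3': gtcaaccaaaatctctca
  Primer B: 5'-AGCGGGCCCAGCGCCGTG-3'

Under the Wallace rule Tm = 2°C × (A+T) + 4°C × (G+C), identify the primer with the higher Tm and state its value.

Primer B, 66°C

Primer A: A+T=11, G+C=7 → Tm = 2(11)+4(7) = 50°C
Primer B: A+T=3, G+C=15 → Tm = 2(3)+4(15) = 66°C
50°C vs 66°C → primer B is higher.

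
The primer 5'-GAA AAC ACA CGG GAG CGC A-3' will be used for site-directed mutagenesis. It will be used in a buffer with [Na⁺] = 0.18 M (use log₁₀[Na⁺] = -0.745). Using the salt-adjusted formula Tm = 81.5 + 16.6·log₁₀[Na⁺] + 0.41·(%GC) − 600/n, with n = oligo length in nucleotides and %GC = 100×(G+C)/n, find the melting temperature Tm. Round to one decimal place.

Length n = 19. Counting bases: C=5, T=0, A=8, G=6
G+C = 11, so %GC = 11/19 × 100 = 57.895%
Salt term: 16.6 × (-0.745) = -12.367
GC term: 0.41 × 57.895 = 23.737; length term: −600/19 = −31.579
Tm = 81.5 + (-12.367) + 23.737 − 31.579 = 61.291 → 61.3°C

61.3°C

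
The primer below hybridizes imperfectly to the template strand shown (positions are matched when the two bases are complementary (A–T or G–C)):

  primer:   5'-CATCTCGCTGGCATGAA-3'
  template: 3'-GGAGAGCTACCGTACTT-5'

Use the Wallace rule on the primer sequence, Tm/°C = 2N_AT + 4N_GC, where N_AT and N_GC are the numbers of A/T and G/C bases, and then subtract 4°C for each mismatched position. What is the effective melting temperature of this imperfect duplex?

44°C

Primer base counts: A=4, T=4, G=4, C=5 → A+T=8, G+C=9
Perfect-match Tm = 2(8) + 4(9) = 16 + 36 = 52°C
Mismatches (positions where the bases are not complementary): 2 (at positions 2, 8)
Effective Tm = 52 − 2×4 = 52 − 8 = 44°C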